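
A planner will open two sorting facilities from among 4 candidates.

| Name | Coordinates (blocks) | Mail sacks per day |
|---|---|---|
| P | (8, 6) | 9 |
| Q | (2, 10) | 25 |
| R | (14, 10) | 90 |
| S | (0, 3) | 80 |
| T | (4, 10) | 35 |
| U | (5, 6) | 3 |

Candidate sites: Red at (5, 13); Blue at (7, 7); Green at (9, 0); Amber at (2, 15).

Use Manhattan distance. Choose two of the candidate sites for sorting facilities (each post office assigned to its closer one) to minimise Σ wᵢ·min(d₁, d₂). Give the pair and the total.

Evaluate every pair (each demand assigned to the nearer of the two):
  {Red, Blue}: total = 2097
  {Blue, Amber}: total = 2142
  {Blue, Green}: total = 2217
  {Red, Green}: total = 2414
  {Red, Amber}: total = 2576
  {Green, Amber}: total = 2773
Best pair: {Red, Blue} with total 2097.

{Red, Blue}, total 2097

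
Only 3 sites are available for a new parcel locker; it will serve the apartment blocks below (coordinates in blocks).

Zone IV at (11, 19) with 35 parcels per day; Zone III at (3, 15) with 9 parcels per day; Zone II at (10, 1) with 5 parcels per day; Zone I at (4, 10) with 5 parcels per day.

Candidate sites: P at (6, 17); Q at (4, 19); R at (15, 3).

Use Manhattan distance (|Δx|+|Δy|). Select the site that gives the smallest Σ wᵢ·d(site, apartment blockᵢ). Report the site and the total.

P, total 435 blocks

Total weighted distance at each candidate:
  P (6, 17): total = 435
  Q (4, 19): total = 455
  R (15, 3): total = 1041
Minimum is at P with total 435 blocks.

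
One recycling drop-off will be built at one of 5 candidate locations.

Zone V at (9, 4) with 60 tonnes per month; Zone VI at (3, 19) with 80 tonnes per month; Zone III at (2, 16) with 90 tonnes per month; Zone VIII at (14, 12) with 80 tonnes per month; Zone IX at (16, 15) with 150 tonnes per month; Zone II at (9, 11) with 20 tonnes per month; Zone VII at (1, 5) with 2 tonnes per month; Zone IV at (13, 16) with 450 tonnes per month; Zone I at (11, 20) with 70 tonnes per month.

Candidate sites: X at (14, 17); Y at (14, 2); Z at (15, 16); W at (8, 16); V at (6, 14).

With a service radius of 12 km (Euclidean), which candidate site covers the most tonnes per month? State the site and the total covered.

Coverage radius r = 12 km; a point is covered iff (Δx)²+(Δy)² ≤ 12² = 144.
  X (14, 17): covers {Zone VI, Zone VIII, Zone IX, Zone II, Zone IV, Zone I} → 850
  Y (14, 2): covers {Zone V, Zone VIII, Zone II} → 160
  Z (15, 16): covers {Zone VIII, Zone IX, Zone II, Zone IV, Zone I} → 770
  W (8, 16): covers {Zone VI, Zone III, Zone VIII, Zone IX, Zone II, Zone IV, Zone I} → 940
  V (6, 14): covers {Zone V, Zone VI, Zone III, Zone VIII, Zone IX, Zone II, Zone VII, Zone IV, Zone I} → 1002
Maximum coverage at V: 1002 tonnes per month.

V, covering 1002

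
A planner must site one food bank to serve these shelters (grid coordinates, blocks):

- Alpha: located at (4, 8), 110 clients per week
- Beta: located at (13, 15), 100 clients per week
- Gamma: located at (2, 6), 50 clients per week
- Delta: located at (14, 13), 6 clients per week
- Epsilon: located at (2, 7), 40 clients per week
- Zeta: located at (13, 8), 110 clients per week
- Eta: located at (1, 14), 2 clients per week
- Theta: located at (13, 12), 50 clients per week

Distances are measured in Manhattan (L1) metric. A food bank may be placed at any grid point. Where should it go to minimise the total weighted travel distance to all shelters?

(13, 8)

Manhattan distance separates: Σwᵢ(|x−xᵢ|+|y−yᵢ|) = Σwᵢ|x−xᵢ| + Σwᵢ|y−yᵢ|, so x and y are optimised independently as 1-D weighted medians.
Total weight W = 468; half = 234.
x-coordinate, sorted with cumulative weight:
  x=1 (Eta, w=2) cum 2
  x=2 (Gamma, w=50) cum 52
  x=2 (Epsilon, w=40) cum 92
  x=4 (Alpha, w=110) cum 202
  x=13 (Beta, w=100) cum 302  ← median
  x=13 (Zeta, w=110) cum 412
  x=13 (Theta, w=50) cum 462
  x=14 (Delta, w=6) cum 468
⇒ x* = 13
y-coordinate, sorted with cumulative weight:
  y=6 (Gamma, w=50) cum 50
  y=7 (Epsilon, w=40) cum 90
  y=8 (Alpha, w=110) cum 200
  y=8 (Zeta, w=110) cum 310  ← median
  y=12 (Theta, w=50) cum 360
  y=13 (Delta, w=6) cum 366
  y=14 (Eta, w=2) cum 368
  y=15 (Beta, w=100) cum 468
⇒ y* = 8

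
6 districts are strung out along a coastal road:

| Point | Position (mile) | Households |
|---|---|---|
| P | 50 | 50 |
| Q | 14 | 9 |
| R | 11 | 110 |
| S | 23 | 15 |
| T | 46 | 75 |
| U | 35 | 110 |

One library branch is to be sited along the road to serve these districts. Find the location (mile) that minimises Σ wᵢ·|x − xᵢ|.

For a sum of weighted absolute distances on a line, the optimum is the weighted median (not the mean). Total weight W = 369; half-weight = 184.5.
Sort by position and accumulate weight:
  mile 11 (R, w=110) → cum 110
  mile 14 (Q, w=9) → cum 119
  mile 23 (S, w=15) → cum 134
  mile 35 (U, w=110) → cum 244  ≥ 184.5 → median here
  mile 46 (T, w=75) → cum 319
  mile 50 (P, w=50) → cum 369
Optimal location: mile 35.

x = 35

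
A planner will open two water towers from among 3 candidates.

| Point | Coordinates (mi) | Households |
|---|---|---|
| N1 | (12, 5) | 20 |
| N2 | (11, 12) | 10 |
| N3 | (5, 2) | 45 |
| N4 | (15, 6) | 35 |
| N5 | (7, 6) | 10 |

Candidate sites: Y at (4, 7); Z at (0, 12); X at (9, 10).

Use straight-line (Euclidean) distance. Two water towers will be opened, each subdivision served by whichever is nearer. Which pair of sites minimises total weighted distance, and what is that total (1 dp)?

Evaluate every pair (each demand assigned to the nearer of the two):
  {Y, X}: total = 658.4
  {Z, X}: total = 844.5
  {Y, Z}: total = 898.6
Best pair: {Y, X} with total 658.4.

{Y, X}, total 658.4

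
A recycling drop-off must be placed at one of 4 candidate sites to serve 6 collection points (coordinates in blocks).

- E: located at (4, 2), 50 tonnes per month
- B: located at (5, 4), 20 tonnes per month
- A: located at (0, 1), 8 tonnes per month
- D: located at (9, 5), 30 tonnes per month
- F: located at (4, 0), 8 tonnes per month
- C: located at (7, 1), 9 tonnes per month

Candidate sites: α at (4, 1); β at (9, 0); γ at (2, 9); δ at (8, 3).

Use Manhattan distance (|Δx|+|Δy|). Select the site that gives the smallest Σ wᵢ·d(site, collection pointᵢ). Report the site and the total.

Total weighted distance at each candidate:
  α (4, 1): total = 467
  β (9, 0): total = 807
  γ (2, 9): total = 1225
  δ (8, 3): total = 583
Minimum is at α with total 467 blocks.

α, total 467 blocks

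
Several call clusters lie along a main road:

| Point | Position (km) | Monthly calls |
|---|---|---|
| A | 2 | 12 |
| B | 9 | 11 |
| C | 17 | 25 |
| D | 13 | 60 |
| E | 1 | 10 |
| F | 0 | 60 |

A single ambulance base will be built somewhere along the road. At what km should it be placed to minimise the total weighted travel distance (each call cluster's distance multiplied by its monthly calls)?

x = 9

For a sum of weighted absolute distances on a line, the optimum is the weighted median (not the mean). Total weight W = 178; half-weight = 89.
Sort by position and accumulate weight:
  km 0 (F, w=60) → cum 60
  km 1 (E, w=10) → cum 70
  km 2 (A, w=12) → cum 82
  km 9 (B, w=11) → cum 93  ≥ 89 → median here
  km 13 (D, w=60) → cum 153
  km 17 (C, w=25) → cum 178
Optimal location: km 9.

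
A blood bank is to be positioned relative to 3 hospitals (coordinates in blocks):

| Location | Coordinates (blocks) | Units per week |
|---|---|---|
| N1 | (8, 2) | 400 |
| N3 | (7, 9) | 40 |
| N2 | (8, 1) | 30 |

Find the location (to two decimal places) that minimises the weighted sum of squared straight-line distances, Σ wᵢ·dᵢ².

(7.91, 2.53)

The minimiser of Σwᵢ‖p−pᵢ‖² is the weighted centroid p* = (Σwᵢpᵢ)/(Σwᵢ).
Σwᵢ = 470.
Σwᵢxᵢ = 400·8 + 40·7 + 30·8 = 3720.
Σwᵢyᵢ = 400·2 + 40·9 + 30·1 = 1190.
x* = 3720/470 = 7.91, y* = 1190/470 = 2.53.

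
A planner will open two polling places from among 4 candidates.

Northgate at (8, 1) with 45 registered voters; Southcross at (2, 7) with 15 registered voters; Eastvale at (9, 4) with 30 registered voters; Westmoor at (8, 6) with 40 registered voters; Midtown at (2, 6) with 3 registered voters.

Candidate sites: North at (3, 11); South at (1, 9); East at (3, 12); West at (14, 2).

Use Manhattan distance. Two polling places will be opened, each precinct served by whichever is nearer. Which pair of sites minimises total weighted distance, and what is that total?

{South, West}, total 982

Evaluate every pair (each demand assigned to the nearer of the two):
  {South, West}: total = 982
  {North, West}: total = 1018
  {East, West}: total = 1036
  {North, South}: total = 1522
  {South, East}: total = 1522
  {North, East}: total = 1558
Best pair: {South, West} with total 982.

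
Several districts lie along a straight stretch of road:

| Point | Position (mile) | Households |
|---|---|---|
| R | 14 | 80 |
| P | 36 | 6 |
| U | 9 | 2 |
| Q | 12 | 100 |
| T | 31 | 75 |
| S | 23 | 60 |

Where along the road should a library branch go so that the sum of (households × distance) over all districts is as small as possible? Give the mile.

x = 14

For a sum of weighted absolute distances on a line, the optimum is the weighted median (not the mean). Total weight W = 323; half-weight = 161.5.
Sort by position and accumulate weight:
  mile 9 (U, w=2) → cum 2
  mile 12 (Q, w=100) → cum 102
  mile 14 (R, w=80) → cum 182  ≥ 161.5 → median here
  mile 23 (S, w=60) → cum 242
  mile 31 (T, w=75) → cum 317
  mile 36 (P, w=6) → cum 323
Optimal location: mile 14.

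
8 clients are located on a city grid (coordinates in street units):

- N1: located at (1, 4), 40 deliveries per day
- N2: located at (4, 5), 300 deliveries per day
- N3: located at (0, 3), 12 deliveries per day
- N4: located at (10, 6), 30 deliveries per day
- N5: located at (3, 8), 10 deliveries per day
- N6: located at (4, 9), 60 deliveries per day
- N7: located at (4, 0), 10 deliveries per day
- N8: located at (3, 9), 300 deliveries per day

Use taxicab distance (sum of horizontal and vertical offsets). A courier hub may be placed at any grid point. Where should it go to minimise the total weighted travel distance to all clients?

Manhattan distance separates: Σwᵢ(|x−xᵢ|+|y−yᵢ|) = Σwᵢ|x−xᵢ| + Σwᵢ|y−yᵢ|, so x and y are optimised independently as 1-D weighted medians.
Total weight W = 762; half = 381.
x-coordinate, sorted with cumulative weight:
  x=0 (N3, w=12) cum 12
  x=1 (N1, w=40) cum 52
  x=3 (N5, w=10) cum 62
  x=3 (N8, w=300) cum 362
  x=4 (N2, w=300) cum 662  ← median
  x=4 (N6, w=60) cum 722
  x=4 (N7, w=10) cum 732
  x=10 (N4, w=30) cum 762
⇒ x* = 4
y-coordinate, sorted with cumulative weight:
  y=0 (N7, w=10) cum 10
  y=3 (N3, w=12) cum 22
  y=4 (N1, w=40) cum 62
  y=5 (N2, w=300) cum 362
  y=6 (N4, w=30) cum 392  ← median
  y=8 (N5, w=10) cum 402
  y=9 (N6, w=60) cum 462
  y=9 (N8, w=300) cum 762
⇒ y* = 6

(4, 6)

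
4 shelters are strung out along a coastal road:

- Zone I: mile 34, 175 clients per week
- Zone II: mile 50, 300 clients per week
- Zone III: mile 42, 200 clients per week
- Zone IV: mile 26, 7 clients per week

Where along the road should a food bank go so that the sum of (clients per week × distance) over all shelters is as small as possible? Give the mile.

For a sum of weighted absolute distances on a line, the optimum is the weighted median (not the mean). Total weight W = 682; half-weight = 341.
Sort by position and accumulate weight:
  mile 26 (Zone IV, w=7) → cum 7
  mile 34 (Zone I, w=175) → cum 182
  mile 42 (Zone III, w=200) → cum 382  ≥ 341 → median here
  mile 50 (Zone II, w=300) → cum 682
Optimal location: mile 42.

x = 42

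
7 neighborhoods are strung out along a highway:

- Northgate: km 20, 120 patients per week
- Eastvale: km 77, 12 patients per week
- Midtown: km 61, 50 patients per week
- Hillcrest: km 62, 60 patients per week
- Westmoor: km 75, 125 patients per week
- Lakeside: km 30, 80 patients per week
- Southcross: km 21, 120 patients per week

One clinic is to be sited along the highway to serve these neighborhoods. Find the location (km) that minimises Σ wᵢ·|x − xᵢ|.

x = 30

For a sum of weighted absolute distances on a line, the optimum is the weighted median (not the mean). Total weight W = 567; half-weight = 283.5.
Sort by position and accumulate weight:
  km 20 (Northgate, w=120) → cum 120
  km 21 (Southcross, w=120) → cum 240
  km 30 (Lakeside, w=80) → cum 320  ≥ 283.5 → median here
  km 61 (Midtown, w=50) → cum 370
  km 62 (Hillcrest, w=60) → cum 430
  km 75 (Westmoor, w=125) → cum 555
  km 77 (Eastvale, w=12) → cum 567
Optimal location: km 30.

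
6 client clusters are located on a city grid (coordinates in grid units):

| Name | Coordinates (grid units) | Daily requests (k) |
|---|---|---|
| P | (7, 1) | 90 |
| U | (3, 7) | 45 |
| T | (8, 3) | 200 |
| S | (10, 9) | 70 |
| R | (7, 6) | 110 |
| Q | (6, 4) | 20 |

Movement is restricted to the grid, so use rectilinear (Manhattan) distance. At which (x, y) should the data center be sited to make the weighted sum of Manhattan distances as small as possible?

(8, 3)

Manhattan distance separates: Σwᵢ(|x−xᵢ|+|y−yᵢ|) = Σwᵢ|x−xᵢ| + Σwᵢ|y−yᵢ|, so x and y are optimised independently as 1-D weighted medians.
Total weight W = 535; half = 267.5.
x-coordinate, sorted with cumulative weight:
  x=3 (U, w=45) cum 45
  x=6 (Q, w=20) cum 65
  x=7 (P, w=90) cum 155
  x=7 (R, w=110) cum 265
  x=8 (T, w=200) cum 465  ← median
  x=10 (S, w=70) cum 535
⇒ x* = 8
y-coordinate, sorted with cumulative weight:
  y=1 (P, w=90) cum 90
  y=3 (T, w=200) cum 290  ← median
  y=4 (Q, w=20) cum 310
  y=6 (R, w=110) cum 420
  y=7 (U, w=45) cum 465
  y=9 (S, w=70) cum 535
⇒ y* = 3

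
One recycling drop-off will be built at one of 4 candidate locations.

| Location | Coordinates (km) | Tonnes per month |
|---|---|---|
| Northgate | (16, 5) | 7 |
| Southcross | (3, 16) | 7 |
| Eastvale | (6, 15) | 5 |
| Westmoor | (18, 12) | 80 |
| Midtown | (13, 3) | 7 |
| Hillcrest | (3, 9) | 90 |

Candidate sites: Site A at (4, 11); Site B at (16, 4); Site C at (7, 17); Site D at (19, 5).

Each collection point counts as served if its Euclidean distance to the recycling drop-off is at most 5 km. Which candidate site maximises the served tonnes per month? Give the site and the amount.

Site A, covering 95

Coverage radius r = 5 km; a point is covered iff (Δx)²+(Δy)² ≤ 5² = 25.
  Site A (4, 11): covers {Eastvale, Hillcrest} → 95
  Site B (16, 4): covers {Northgate, Midtown} → 14
  Site C (7, 17): covers {Southcross, Eastvale} → 12
  Site D (19, 5): covers {Northgate} → 7
Maximum coverage at Site A: 95 tonnes per month.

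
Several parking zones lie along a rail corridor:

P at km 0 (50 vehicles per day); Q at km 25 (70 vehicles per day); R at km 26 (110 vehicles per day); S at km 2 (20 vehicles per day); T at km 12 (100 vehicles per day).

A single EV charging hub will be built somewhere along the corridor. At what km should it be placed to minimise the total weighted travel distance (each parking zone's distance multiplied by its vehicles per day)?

x = 25

For a sum of weighted absolute distances on a line, the optimum is the weighted median (not the mean). Total weight W = 350; half-weight = 175.
Sort by position and accumulate weight:
  km 0 (P, w=50) → cum 50
  km 2 (S, w=20) → cum 70
  km 12 (T, w=100) → cum 170
  km 25 (Q, w=70) → cum 240  ≥ 175 → median here
  km 26 (R, w=110) → cum 350
Optimal location: km 25.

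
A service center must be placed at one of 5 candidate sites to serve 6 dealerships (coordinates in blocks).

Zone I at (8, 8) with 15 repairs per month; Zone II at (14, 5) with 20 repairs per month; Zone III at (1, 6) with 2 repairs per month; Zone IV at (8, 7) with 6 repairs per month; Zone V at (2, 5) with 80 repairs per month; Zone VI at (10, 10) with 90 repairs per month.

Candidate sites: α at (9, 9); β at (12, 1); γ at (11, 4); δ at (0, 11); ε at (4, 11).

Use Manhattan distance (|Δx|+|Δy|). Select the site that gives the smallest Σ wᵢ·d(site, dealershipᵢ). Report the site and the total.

α, total 1310 blocks

Total weighted distance at each candidate:
  α (9, 9): total = 1310
  β (12, 1): total = 2487
  γ (11, 4): total = 1675
  δ (0, 11): total = 2279
  ε (4, 11): total = 1759
Minimum is at α with total 1310 blocks.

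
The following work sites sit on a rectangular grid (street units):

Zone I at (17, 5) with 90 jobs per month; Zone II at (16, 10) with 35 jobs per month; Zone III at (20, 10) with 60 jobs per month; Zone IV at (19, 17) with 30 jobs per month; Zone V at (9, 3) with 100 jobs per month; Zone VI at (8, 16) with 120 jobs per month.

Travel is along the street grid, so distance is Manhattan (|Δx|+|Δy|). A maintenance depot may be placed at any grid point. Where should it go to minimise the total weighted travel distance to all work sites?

Manhattan distance separates: Σwᵢ(|x−xᵢ|+|y−yᵢ|) = Σwᵢ|x−xᵢ| + Σwᵢ|y−yᵢ|, so x and y are optimised independently as 1-D weighted medians.
Total weight W = 435; half = 217.5.
x-coordinate, sorted with cumulative weight:
  x=8 (Zone VI, w=120) cum 120
  x=9 (Zone V, w=100) cum 220  ← median
  x=16 (Zone II, w=35) cum 255
  x=17 (Zone I, w=90) cum 345
  x=19 (Zone IV, w=30) cum 375
  x=20 (Zone III, w=60) cum 435
⇒ x* = 9
y-coordinate, sorted with cumulative weight:
  y=3 (Zone V, w=100) cum 100
  y=5 (Zone I, w=90) cum 190
  y=10 (Zone II, w=35) cum 225  ← median
  y=10 (Zone III, w=60) cum 285
  y=16 (Zone VI, w=120) cum 405
  y=17 (Zone IV, w=30) cum 435
⇒ y* = 10

(9, 10)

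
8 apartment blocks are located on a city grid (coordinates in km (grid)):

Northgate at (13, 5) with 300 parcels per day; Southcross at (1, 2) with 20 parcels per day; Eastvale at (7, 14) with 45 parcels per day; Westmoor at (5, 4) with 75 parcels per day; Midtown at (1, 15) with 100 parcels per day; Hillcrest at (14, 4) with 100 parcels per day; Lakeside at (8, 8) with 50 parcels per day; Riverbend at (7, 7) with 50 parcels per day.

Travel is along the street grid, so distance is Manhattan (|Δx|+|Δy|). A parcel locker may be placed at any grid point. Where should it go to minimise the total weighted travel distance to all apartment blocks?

Manhattan distance separates: Σwᵢ(|x−xᵢ|+|y−yᵢ|) = Σwᵢ|x−xᵢ| + Σwᵢ|y−yᵢ|, so x and y are optimised independently as 1-D weighted medians.
Total weight W = 740; half = 370.
x-coordinate, sorted with cumulative weight:
  x=1 (Southcross, w=20) cum 20
  x=1 (Midtown, w=100) cum 120
  x=5 (Westmoor, w=75) cum 195
  x=7 (Eastvale, w=45) cum 240
  x=7 (Riverbend, w=50) cum 290
  x=8 (Lakeside, w=50) cum 340
  x=13 (Northgate, w=300) cum 640  ← median
  x=14 (Hillcrest, w=100) cum 740
⇒ x* = 13
y-coordinate, sorted with cumulative weight:
  y=2 (Southcross, w=20) cum 20
  y=4 (Westmoor, w=75) cum 95
  y=4 (Hillcrest, w=100) cum 195
  y=5 (Northgate, w=300) cum 495  ← median
  y=7 (Riverbend, w=50) cum 545
  y=8 (Lakeside, w=50) cum 595
  y=14 (Eastvale, w=45) cum 640
  y=15 (Midtown, w=100) cum 740
⇒ y* = 5

(13, 5)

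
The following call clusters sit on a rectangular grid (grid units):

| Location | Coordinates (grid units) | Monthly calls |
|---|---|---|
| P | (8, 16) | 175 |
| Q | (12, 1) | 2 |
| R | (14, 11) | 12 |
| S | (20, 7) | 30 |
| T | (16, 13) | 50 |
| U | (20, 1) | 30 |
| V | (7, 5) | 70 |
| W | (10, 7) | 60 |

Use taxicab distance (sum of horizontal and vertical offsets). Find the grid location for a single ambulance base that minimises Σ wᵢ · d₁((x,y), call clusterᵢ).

Manhattan distance separates: Σwᵢ(|x−xᵢ|+|y−yᵢ|) = Σwᵢ|x−xᵢ| + Σwᵢ|y−yᵢ|, so x and y are optimised independently as 1-D weighted medians.
Total weight W = 429; half = 214.5.
x-coordinate, sorted with cumulative weight:
  x=7 (V, w=70) cum 70
  x=8 (P, w=175) cum 245  ← median
  x=10 (W, w=60) cum 305
  x=12 (Q, w=2) cum 307
  x=14 (R, w=12) cum 319
  x=16 (T, w=50) cum 369
  x=20 (S, w=30) cum 399
  x=20 (U, w=30) cum 429
⇒ x* = 8
y-coordinate, sorted with cumulative weight:
  y=1 (Q, w=2) cum 2
  y=1 (U, w=30) cum 32
  y=5 (V, w=70) cum 102
  y=7 (S, w=30) cum 132
  y=7 (W, w=60) cum 192
  y=11 (R, w=12) cum 204
  y=13 (T, w=50) cum 254  ← median
  y=16 (P, w=175) cum 429
⇒ y* = 13

(8, 13)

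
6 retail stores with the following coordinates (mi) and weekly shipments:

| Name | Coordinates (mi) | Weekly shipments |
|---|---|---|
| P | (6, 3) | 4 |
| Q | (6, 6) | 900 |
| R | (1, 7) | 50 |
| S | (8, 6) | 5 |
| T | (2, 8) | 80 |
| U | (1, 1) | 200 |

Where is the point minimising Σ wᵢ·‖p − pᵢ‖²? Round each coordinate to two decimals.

The minimiser of Σwᵢ‖p−pᵢ‖² is the weighted centroid p* = (Σwᵢpᵢ)/(Σwᵢ).
Σwᵢ = 1239.
Σwᵢxᵢ = 4·6 + 900·6 + 50·1 + 5·8 + 80·2 + 200·1 = 5874.
Σwᵢyᵢ = 4·3 + 900·6 + 50·7 + 5·6 + 80·8 + 200·1 = 6632.
x* = 5874/1239 = 4.74, y* = 6632/1239 = 5.35.

(4.74, 5.35)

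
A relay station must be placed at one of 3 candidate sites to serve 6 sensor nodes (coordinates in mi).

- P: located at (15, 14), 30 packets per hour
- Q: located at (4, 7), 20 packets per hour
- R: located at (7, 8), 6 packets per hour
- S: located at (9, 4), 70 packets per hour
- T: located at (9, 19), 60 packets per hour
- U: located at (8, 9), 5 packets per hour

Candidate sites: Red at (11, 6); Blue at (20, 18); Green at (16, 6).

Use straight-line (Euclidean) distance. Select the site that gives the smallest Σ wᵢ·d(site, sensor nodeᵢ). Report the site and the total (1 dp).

Red, total 1445.0 mi

Total weighted distance at each candidate:
  Red (11, 6): total = 1445.0
  Blue (20, 18): total = 2662.9
  Green (16, 6): total = 1976.2
Minimum is at Red with total 1445.0 mi.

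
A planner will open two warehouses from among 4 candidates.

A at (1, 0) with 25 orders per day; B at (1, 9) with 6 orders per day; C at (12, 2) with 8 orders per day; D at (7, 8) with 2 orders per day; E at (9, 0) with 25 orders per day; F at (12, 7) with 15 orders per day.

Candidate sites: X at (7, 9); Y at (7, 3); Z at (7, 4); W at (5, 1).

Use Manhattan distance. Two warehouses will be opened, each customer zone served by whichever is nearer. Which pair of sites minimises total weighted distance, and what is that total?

{X, W}, total 457

Evaluate every pair (each demand assigned to the nearer of the two):
  {X, W}: total = 457
  {Z, W}: total = 500
  {Y, W}: total = 515
  {X, Y}: total = 541
  {Y, Z}: total = 592
  {X, Z}: total = 599
Best pair: {X, W} with total 457.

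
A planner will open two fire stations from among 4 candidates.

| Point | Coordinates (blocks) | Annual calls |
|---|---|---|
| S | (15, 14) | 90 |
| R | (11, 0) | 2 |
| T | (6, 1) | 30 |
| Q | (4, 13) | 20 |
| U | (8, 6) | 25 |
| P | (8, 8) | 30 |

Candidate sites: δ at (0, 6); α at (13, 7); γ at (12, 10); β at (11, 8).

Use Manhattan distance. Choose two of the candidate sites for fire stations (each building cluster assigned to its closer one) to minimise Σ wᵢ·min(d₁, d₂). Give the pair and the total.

{γ, β}, total 1441

Evaluate every pair (each demand assigned to the nearer of the two):
  {γ, β}: total = 1441
  {δ, γ}: total = 1582
  {α, γ}: total = 1588
  {α, β}: total = 1641
  {δ, β}: total = 1681
  {δ, α}: total = 1708
Best pair: {γ, β} with total 1441.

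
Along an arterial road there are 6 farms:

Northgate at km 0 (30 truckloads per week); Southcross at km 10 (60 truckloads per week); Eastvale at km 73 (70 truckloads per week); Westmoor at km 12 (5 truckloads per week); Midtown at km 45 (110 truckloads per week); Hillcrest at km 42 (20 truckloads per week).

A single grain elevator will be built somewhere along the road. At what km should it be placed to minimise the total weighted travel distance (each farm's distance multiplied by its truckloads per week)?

x = 45

For a sum of weighted absolute distances on a line, the optimum is the weighted median (not the mean). Total weight W = 295; half-weight = 147.5.
Sort by position and accumulate weight:
  km 0 (Northgate, w=30) → cum 30
  km 10 (Southcross, w=60) → cum 90
  km 12 (Westmoor, w=5) → cum 95
  km 42 (Hillcrest, w=20) → cum 115
  km 45 (Midtown, w=110) → cum 225  ≥ 147.5 → median here
  km 73 (Eastvale, w=70) → cum 295
Optimal location: km 45.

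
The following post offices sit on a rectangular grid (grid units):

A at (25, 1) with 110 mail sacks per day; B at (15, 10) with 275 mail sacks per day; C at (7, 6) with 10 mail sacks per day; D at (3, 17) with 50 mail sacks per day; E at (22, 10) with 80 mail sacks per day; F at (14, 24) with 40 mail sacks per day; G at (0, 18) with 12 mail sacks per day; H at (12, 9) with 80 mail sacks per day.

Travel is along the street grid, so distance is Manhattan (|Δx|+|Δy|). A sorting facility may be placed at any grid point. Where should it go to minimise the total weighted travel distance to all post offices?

(15, 10)

Manhattan distance separates: Σwᵢ(|x−xᵢ|+|y−yᵢ|) = Σwᵢ|x−xᵢ| + Σwᵢ|y−yᵢ|, so x and y are optimised independently as 1-D weighted medians.
Total weight W = 657; half = 328.5.
x-coordinate, sorted with cumulative weight:
  x=0 (G, w=12) cum 12
  x=3 (D, w=50) cum 62
  x=7 (C, w=10) cum 72
  x=12 (H, w=80) cum 152
  x=14 (F, w=40) cum 192
  x=15 (B, w=275) cum 467  ← median
  x=22 (E, w=80) cum 547
  x=25 (A, w=110) cum 657
⇒ x* = 15
y-coordinate, sorted with cumulative weight:
  y=1 (A, w=110) cum 110
  y=6 (C, w=10) cum 120
  y=9 (H, w=80) cum 200
  y=10 (B, w=275) cum 475  ← median
  y=10 (E, w=80) cum 555
  y=17 (D, w=50) cum 605
  y=18 (G, w=12) cum 617
  y=24 (F, w=40) cum 657
⇒ y* = 10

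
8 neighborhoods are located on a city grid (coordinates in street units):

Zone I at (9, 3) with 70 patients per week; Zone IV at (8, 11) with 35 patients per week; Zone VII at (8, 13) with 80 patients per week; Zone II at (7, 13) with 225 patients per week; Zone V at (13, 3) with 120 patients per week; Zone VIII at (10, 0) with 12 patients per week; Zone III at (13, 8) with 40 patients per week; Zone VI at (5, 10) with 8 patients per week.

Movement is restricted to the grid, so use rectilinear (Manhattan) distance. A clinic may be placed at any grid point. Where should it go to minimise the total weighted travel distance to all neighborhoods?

Manhattan distance separates: Σwᵢ(|x−xᵢ|+|y−yᵢ|) = Σwᵢ|x−xᵢ| + Σwᵢ|y−yᵢ|, so x and y are optimised independently as 1-D weighted medians.
Total weight W = 590; half = 295.
x-coordinate, sorted with cumulative weight:
  x=5 (Zone VI, w=8) cum 8
  x=7 (Zone II, w=225) cum 233
  x=8 (Zone IV, w=35) cum 268
  x=8 (Zone VII, w=80) cum 348  ← median
  x=9 (Zone I, w=70) cum 418
  x=10 (Zone VIII, w=12) cum 430
  x=13 (Zone V, w=120) cum 550
  x=13 (Zone III, w=40) cum 590
⇒ x* = 8
y-coordinate, sorted with cumulative weight:
  y=0 (Zone VIII, w=12) cum 12
  y=3 (Zone I, w=70) cum 82
  y=3 (Zone V, w=120) cum 202
  y=8 (Zone III, w=40) cum 242
  y=10 (Zone VI, w=8) cum 250
  y=11 (Zone IV, w=35) cum 285
  y=13 (Zone VII, w=80) cum 365  ← median
  y=13 (Zone II, w=225) cum 590
⇒ y* = 13

(8, 13)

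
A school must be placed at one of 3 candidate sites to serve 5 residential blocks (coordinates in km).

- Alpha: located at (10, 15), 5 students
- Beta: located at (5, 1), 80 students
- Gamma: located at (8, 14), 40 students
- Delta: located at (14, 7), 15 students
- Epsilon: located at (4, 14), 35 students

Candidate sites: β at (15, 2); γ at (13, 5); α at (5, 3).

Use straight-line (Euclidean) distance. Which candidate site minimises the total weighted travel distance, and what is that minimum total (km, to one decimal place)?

Total weighted distance at each candidate:
  β (15, 2): total = 2075.6
  γ (13, 5): total = 1658.6
  α (5, 3): total = 1215.4
Minimum is at α with total 1215.4 km.

α, total 1215.4 km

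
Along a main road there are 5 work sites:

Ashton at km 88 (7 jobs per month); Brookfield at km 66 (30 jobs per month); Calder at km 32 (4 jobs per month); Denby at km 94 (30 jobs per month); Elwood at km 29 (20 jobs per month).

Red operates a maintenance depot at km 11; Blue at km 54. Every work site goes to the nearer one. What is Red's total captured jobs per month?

The indifferent point is the midpoint (11+54)/2 = 32.5; work sites left of it (closer to Red at 11) go to Red, those right go to Blue.
  Elwood at 29 (w=20) → Red
  Calder at 32 (w=4) → Red
  Brookfield at 66 (w=30) → Blue
  Ashton at 88 (w=7) → Blue
  Denby at 94 (w=30) → Blue
Red captures 24; Blue captures 67.

24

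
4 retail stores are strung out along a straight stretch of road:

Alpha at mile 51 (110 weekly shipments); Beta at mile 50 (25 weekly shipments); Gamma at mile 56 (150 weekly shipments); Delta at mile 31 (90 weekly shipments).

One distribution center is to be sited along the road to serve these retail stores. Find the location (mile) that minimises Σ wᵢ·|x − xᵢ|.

x = 51

For a sum of weighted absolute distances on a line, the optimum is the weighted median (not the mean). Total weight W = 375; half-weight = 187.5.
Sort by position and accumulate weight:
  mile 31 (Delta, w=90) → cum 90
  mile 50 (Beta, w=25) → cum 115
  mile 51 (Alpha, w=110) → cum 225  ≥ 187.5 → median here
  mile 56 (Gamma, w=150) → cum 375
Optimal location: mile 51.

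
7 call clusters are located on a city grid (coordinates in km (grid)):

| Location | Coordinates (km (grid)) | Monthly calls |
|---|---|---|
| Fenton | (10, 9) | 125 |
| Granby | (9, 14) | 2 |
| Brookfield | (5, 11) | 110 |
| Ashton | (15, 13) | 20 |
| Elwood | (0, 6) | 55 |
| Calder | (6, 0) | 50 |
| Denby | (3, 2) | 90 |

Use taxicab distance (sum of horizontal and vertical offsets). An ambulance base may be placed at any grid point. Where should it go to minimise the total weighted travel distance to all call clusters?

Manhattan distance separates: Σwᵢ(|x−xᵢ|+|y−yᵢ|) = Σwᵢ|x−xᵢ| + Σwᵢ|y−yᵢ|, so x and y are optimised independently as 1-D weighted medians.
Total weight W = 452; half = 226.
x-coordinate, sorted with cumulative weight:
  x=0 (Elwood, w=55) cum 55
  x=3 (Denby, w=90) cum 145
  x=5 (Brookfield, w=110) cum 255  ← median
  x=6 (Calder, w=50) cum 305
  x=9 (Granby, w=2) cum 307
  x=10 (Fenton, w=125) cum 432
  x=15 (Ashton, w=20) cum 452
⇒ x* = 5
y-coordinate, sorted with cumulative weight:
  y=0 (Calder, w=50) cum 50
  y=2 (Denby, w=90) cum 140
  y=6 (Elwood, w=55) cum 195
  y=9 (Fenton, w=125) cum 320  ← median
  y=11 (Brookfield, w=110) cum 430
  y=13 (Ashton, w=20) cum 450
  y=14 (Granby, w=2) cum 452
⇒ y* = 9

(5, 9)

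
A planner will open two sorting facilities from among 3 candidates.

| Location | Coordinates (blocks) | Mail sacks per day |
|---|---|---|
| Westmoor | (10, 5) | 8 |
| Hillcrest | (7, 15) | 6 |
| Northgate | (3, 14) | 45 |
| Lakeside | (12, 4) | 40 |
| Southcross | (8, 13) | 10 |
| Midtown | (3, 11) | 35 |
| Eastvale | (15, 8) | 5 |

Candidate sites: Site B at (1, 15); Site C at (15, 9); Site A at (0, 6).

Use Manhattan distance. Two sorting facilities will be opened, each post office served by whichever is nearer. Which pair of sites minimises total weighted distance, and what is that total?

{Site B, Site C}, total 868

Evaluate every pair (each demand assigned to the nearer of the two):
  {Site B, Site C}: total = 868
  {Site B, Site A}: total = 1204
  {Site C, Site A}: total = 1366
Best pair: {Site B, Site C} with total 868.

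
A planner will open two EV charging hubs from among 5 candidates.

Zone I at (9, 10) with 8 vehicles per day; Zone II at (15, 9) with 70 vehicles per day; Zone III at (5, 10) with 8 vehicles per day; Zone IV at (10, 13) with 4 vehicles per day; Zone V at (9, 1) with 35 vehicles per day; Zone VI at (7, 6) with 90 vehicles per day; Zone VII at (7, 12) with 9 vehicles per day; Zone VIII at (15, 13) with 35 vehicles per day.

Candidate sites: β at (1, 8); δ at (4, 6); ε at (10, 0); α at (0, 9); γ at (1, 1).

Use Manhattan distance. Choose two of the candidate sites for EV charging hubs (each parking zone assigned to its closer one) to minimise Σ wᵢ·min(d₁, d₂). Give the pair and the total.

Evaluate every pair (each demand assigned to the nearer of the two):
  {δ, ε}: total = 2195
  {δ, γ}: total = 2405
  {β, δ}: total = 2475
  {δ, α}: total = 2475
  {β, ε}: total = 2670
  {ε, α}: total = 2760
  {ε, γ}: total = 2869
  {β, γ}: total = 2989
  {α, γ}: total = 3169
  {β, α}: total = 3234
Best pair: {δ, ε} with total 2195.

{δ, ε}, total 2195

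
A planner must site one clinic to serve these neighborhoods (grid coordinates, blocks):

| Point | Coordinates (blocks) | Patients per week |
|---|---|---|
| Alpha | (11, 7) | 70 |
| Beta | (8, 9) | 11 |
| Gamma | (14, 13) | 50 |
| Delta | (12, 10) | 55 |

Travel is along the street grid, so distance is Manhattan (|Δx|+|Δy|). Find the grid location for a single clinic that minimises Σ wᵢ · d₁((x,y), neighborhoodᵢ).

Manhattan distance separates: Σwᵢ(|x−xᵢ|+|y−yᵢ|) = Σwᵢ|x−xᵢ| + Σwᵢ|y−yᵢ|, so x and y are optimised independently as 1-D weighted medians.
Total weight W = 186; half = 93.
x-coordinate, sorted with cumulative weight:
  x=8 (Beta, w=11) cum 11
  x=11 (Alpha, w=70) cum 81
  x=12 (Delta, w=55) cum 136  ← median
  x=14 (Gamma, w=50) cum 186
⇒ x* = 12
y-coordinate, sorted with cumulative weight:
  y=7 (Alpha, w=70) cum 70
  y=9 (Beta, w=11) cum 81
  y=10 (Delta, w=55) cum 136  ← median
  y=13 (Gamma, w=50) cum 186
⇒ y* = 10

(12, 10)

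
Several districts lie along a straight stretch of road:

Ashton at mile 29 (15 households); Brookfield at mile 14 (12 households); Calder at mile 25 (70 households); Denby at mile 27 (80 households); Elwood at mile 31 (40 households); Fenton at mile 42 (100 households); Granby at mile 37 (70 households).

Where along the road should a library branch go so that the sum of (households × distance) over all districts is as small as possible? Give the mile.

For a sum of weighted absolute distances on a line, the optimum is the weighted median (not the mean). Total weight W = 387; half-weight = 193.5.
Sort by position and accumulate weight:
  mile 14 (Brookfield, w=12) → cum 12
  mile 25 (Calder, w=70) → cum 82
  mile 27 (Denby, w=80) → cum 162
  mile 29 (Ashton, w=15) → cum 177
  mile 31 (Elwood, w=40) → cum 217  ≥ 193.5 → median here
  mile 37 (Granby, w=70) → cum 287
  mile 42 (Fenton, w=100) → cum 387
Optimal location: mile 31.

x = 31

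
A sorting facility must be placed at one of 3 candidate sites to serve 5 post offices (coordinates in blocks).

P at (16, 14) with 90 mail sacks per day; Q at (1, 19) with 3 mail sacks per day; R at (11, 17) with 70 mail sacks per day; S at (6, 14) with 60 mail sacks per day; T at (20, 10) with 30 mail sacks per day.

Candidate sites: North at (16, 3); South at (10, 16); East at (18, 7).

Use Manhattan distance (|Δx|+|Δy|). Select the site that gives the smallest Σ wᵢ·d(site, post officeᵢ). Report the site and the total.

Total weighted distance at each candidate:
  North (16, 3): total = 4003
  South (10, 16): total = 1736
  East (18, 7): total = 3377
Minimum is at South with total 1736 blocks.

South, total 1736 blocks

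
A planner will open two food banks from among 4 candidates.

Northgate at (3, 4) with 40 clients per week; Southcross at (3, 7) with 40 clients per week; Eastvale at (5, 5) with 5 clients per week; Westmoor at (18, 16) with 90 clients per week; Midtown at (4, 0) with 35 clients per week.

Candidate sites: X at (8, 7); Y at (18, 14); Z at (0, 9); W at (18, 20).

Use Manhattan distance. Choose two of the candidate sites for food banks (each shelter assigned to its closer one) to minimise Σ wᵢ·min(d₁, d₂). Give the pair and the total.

{X, Y}, total 1110

Evaluate every pair (each demand assigned to the nearer of the two):
  {X, Y}: total = 1110
  {Y, Z}: total = 1200
  {X, W}: total = 1290
  {Z, W}: total = 1380
  {X, Z}: total = 2640
  {Y, W}: total = 3150
Best pair: {X, Y} with total 1110.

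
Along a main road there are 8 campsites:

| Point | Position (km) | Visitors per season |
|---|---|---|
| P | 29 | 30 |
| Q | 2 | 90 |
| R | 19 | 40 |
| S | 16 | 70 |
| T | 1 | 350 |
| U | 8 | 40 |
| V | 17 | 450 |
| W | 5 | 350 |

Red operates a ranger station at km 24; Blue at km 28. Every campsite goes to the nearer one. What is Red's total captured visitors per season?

The indifferent point is the midpoint (24+28)/2 = 26; campsites left of it (closer to Red at 24) go to Red, those right go to Blue.
  T at 1 (w=350) → Red
  Q at 2 (w=90) → Red
  W at 5 (w=350) → Red
  U at 8 (w=40) → Red
  S at 16 (w=70) → Red
  V at 17 (w=450) → Red
  R at 19 (w=40) → Red
  P at 29 (w=30) → Blue
Red captures 1390; Blue captures 30.

1390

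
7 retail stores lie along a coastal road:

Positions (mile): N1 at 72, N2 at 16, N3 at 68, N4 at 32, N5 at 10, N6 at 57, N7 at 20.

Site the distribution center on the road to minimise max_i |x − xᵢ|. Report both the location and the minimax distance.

location 41, max distance 31

The 1-center on a line is the midpoint of the two extreme points: leftmost at 10, rightmost at 72.
Optimal location = (10 + 72)/2 = 41; maximum distance = (72 − 10)/2 = 31.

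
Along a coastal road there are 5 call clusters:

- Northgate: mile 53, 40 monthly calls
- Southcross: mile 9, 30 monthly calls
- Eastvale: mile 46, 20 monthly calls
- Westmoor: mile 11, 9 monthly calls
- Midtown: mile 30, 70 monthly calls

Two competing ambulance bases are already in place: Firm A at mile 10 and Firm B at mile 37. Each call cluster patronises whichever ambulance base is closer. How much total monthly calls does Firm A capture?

The indifferent point is the midpoint (10+37)/2 = 23.5; call clusters left of it (closer to Firm A at 10) go to Firm A, those right go to Firm B.
  Southcross at 9 (w=30) → Firm A
  Westmoor at 11 (w=9) → Firm A
  Midtown at 30 (w=70) → Firm B
  Eastvale at 46 (w=20) → Firm B
  Northgate at 53 (w=40) → Firm B
Firm A captures 39; Firm B captures 130.

39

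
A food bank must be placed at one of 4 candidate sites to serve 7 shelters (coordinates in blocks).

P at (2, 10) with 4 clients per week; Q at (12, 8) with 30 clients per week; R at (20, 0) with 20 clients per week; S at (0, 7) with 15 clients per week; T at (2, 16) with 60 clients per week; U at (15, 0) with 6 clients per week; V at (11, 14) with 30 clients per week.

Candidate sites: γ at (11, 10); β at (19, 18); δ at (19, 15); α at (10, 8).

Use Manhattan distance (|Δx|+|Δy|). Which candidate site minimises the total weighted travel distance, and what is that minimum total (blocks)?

Total weighted distance at each candidate:
  γ (11, 10): total = 1820
  β (19, 18): total = 3072
  δ (19, 15): total = 2697
  α (10, 8): total = 1873
Minimum is at γ with total 1820 blocks.

γ, total 1820 blocks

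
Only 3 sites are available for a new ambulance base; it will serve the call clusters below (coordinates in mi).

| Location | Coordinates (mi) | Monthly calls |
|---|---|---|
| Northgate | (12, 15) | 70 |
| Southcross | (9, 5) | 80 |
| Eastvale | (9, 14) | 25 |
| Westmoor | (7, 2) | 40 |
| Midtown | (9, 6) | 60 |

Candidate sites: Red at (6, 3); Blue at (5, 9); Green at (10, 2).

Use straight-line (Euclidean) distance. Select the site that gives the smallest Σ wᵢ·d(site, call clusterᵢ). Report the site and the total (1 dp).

Red, total 1823.8 mi

Total weighted distance at each candidate:
  Red (6, 3): total = 1823.8
  Blue (5, 9): total = 1849.2
  Green (10, 2): total = 1842.1
Minimum is at Red with total 1823.8 mi.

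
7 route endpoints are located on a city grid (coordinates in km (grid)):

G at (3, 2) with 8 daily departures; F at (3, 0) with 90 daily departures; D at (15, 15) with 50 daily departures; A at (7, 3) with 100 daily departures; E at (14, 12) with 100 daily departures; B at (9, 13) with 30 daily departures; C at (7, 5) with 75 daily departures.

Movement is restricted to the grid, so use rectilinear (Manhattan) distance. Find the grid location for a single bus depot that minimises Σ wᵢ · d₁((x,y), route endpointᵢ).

Manhattan distance separates: Σwᵢ(|x−xᵢ|+|y−yᵢ|) = Σwᵢ|x−xᵢ| + Σwᵢ|y−yᵢ|, so x and y are optimised independently as 1-D weighted medians.
Total weight W = 453; half = 226.5.
x-coordinate, sorted with cumulative weight:
  x=3 (G, w=8) cum 8
  x=3 (F, w=90) cum 98
  x=7 (A, w=100) cum 198
  x=7 (C, w=75) cum 273  ← median
  x=9 (B, w=30) cum 303
  x=14 (E, w=100) cum 403
  x=15 (D, w=50) cum 453
⇒ x* = 7
y-coordinate, sorted with cumulative weight:
  y=0 (F, w=90) cum 90
  y=2 (G, w=8) cum 98
  y=3 (A, w=100) cum 198
  y=5 (C, w=75) cum 273  ← median
  y=12 (E, w=100) cum 373
  y=13 (B, w=30) cum 403
  y=15 (D, w=50) cum 453
⇒ y* = 5

(7, 5)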